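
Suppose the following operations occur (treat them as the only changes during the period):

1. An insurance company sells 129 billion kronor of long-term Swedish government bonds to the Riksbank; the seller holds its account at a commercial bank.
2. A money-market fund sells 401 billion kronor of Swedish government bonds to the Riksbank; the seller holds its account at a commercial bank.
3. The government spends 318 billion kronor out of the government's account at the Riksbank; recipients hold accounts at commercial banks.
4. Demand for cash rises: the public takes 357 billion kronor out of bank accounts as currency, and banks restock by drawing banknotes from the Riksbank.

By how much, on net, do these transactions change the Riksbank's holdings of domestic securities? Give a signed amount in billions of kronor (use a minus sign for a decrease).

Asset purchase (from non-banks) 129 billion kronor: securities added to the Riksbank's portfolio → +129B.
Asset purchase (from non-banks) 401 billion kronor: securities added to the Riksbank's portfolio → +401B.
Government spending 318 billion kronor: the Riksbank's securities portfolio is untouched → 0.
Currency withdrawal 357 billion kronor: the Riksbank's securities portfolio is untouched → 0.
Net: 129 + 401 + 0 + 0 = +530 billion.

+530 billion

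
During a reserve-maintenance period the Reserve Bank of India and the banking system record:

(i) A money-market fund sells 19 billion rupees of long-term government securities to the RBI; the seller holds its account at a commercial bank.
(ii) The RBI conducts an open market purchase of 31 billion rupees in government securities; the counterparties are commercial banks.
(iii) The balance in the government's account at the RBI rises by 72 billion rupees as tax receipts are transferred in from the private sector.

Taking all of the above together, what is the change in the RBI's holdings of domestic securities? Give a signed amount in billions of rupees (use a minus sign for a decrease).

Asset purchase (from non-banks) 19 billion rupees: securities added to the RBI's portfolio → +19B.
OMO purchase (from banks) 31 billion rupees: securities added to the RBI's portfolio → +31B.
Government account inflow 72 billion rupees: the RBI's securities portfolio is untouched → 0.
Net: 19 + 31 + 0 = +50 billion.

+50 billion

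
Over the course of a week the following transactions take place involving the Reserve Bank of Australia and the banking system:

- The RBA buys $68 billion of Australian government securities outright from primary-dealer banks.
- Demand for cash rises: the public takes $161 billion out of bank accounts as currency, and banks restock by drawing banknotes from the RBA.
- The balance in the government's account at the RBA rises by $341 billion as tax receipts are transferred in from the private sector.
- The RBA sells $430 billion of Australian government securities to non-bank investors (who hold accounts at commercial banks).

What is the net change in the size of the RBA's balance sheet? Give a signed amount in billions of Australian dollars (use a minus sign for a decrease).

OMO purchase (from banks) $68 billion: an RBA asset is acquired → +$68B.
Currency withdrawal $161 billion: only the composition of liabilities changes → 0.
Government account inflow $341 billion: only the composition of liabilities changes → 0.
Asset sale (to non-banks) $430 billion: an RBA asset is shed → −$430B.
Net: 68 + 0 + 0 − 430 = -$362 billion.

-$362 billion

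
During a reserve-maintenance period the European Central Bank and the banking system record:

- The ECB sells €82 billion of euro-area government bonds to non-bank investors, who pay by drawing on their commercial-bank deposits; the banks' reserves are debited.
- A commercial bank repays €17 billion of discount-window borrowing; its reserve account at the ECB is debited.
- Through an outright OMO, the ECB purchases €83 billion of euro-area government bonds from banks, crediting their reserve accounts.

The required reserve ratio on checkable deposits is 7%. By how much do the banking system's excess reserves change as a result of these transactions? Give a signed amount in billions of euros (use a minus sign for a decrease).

Asset sale (to non-banks) €82 billion: reserves −€82B, deposits −€82B.
Discount-window repayment €17 billion: reserves −€17B, deposits 0.
OMO purchase (from banks) €83 billion: reserves +€83B, deposits 0.
Totals: Δreserves = −€16B, Δdeposits = −€82B.
Δrequired reserves = 7% × −€82B = −€5.74B.
Δexcess reserves = Δreserves − Δrequired = −€16B − (−€5.74B) = -€10.26 billion.

-€10.26 billion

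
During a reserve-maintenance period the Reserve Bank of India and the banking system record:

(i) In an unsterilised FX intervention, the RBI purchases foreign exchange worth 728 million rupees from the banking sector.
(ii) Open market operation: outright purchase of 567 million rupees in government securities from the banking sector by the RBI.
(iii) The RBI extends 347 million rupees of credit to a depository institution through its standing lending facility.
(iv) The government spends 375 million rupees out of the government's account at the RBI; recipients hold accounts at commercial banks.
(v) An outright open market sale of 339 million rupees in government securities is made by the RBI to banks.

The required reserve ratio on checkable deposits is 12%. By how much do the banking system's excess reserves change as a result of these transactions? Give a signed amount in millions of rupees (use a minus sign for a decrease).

FX purchase 728 million rupees: reserves +728M, deposits 0.
OMO purchase (from banks) 567 million rupees: reserves +567M, deposits 0.
Discount-window loan 347 million rupees: reserves +347M, deposits 0.
Government spending 375 million rupees: reserves +375M, deposits +375M.
OMO sale (to banks) 339 million rupees: reserves −339M, deposits 0.
Totals: Δreserves = +1678M, Δdeposits = +375M.
Δrequired reserves = 12% × +375M = +45M.
Δexcess reserves = Δreserves − Δrequired = +1678M − (+45M) = +1633 million.

+1633 million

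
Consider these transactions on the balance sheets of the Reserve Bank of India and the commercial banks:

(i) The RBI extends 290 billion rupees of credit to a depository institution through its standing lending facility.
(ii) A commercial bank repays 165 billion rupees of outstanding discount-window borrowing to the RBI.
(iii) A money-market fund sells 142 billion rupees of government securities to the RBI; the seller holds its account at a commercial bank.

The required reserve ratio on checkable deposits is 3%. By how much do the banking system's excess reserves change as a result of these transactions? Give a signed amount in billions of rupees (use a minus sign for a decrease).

Discount-window loan 290 billion rupees: reserves +290B, deposits 0.
Discount-window repayment 165 billion rupees: reserves −165B, deposits 0.
Asset purchase (from non-banks) 142 billion rupees: reserves +142B, deposits +142B.
Totals: Δreserves = +267B, Δdeposits = +142B.
Δrequired reserves = 3% × +142B = +4.26B.
Δexcess reserves = Δreserves − Δrequired = +267B − (+4.26B) = +262.74 billion.

+262.74 billion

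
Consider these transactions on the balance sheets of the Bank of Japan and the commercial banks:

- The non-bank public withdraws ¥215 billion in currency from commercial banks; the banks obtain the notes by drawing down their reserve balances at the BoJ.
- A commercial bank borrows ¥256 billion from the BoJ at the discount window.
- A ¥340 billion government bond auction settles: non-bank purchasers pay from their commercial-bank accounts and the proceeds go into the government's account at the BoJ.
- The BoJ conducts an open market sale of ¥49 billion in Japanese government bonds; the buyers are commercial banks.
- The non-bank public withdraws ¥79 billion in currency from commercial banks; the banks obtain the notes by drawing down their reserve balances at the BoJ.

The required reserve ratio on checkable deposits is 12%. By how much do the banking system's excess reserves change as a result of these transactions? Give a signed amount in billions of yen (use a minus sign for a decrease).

Currency withdrawal ¥215 billion: reserves −¥215B, deposits −¥215B.
Discount-window loan ¥256 billion: reserves +¥256B, deposits 0.
Government account inflow ¥340 billion: reserves −¥340B, deposits −¥340B.
OMO sale (to banks) ¥49 billion: reserves −¥49B, deposits 0.
Currency withdrawal ¥79 billion: reserves −¥79B, deposits −¥79B.
Totals: Δreserves = −¥427B, Δdeposits = −¥634B.
Δrequired reserves = 12% × −¥634B = −¥76.08B.
Δexcess reserves = Δreserves − Δrequired = −¥427B − (−¥76.08B) = -¥350.92 billion.

-¥350.92 billion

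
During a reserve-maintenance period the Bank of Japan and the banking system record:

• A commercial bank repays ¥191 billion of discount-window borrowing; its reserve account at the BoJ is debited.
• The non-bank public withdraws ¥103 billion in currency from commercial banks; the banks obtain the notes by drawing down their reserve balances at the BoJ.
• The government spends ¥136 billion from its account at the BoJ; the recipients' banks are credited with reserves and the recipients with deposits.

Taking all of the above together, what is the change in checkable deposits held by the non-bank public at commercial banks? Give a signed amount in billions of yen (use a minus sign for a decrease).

+¥33 billion

Discount-window repayment ¥191 billion: the counterparty is a bank, so public deposits are unchanged → 0.
Currency withdrawal ¥103 billion: non-bank counterparties' bank balances fall → −¥103B.
Government spending ¥136 billion: non-bank counterparties' bank balances rise → +¥136B.
Net: 0 − 103 + 136 = +¥33 billion.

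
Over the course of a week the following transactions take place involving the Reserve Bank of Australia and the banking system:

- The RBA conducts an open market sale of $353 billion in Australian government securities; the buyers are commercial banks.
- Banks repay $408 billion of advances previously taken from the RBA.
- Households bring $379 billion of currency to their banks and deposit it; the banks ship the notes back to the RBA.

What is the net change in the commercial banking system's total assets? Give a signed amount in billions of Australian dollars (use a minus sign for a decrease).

OMO sale (to banks) $353 billion: just an asset swap on bank balance sheets → 0.
Discount-window repayment $408 billion: bank balance sheets shrink → −$408B.
Currency deposit $379 billion: bank balance sheets expand → +$379B.
Net: 0 − 408 + 379 = -$29 billion.

-$29 billion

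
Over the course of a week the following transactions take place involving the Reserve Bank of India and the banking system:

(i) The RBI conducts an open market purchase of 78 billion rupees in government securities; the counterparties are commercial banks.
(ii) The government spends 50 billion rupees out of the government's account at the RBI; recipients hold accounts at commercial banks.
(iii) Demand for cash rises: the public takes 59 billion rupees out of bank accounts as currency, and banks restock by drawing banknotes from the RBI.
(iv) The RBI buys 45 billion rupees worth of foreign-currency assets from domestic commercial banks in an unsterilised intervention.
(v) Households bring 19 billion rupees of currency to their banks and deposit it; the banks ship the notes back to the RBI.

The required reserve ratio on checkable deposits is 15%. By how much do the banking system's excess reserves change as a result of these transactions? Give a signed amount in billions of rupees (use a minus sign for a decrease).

OMO purchase (from banks) 78 billion rupees: reserves +78B, deposits 0.
Government spending 50 billion rupees: reserves +50B, deposits +50B.
Currency withdrawal 59 billion rupees: reserves −59B, deposits −59B.
FX purchase 45 billion rupees: reserves +45B, deposits 0.
Currency deposit 19 billion rupees: reserves +19B, deposits +19B.
Totals: Δreserves = +133B, Δdeposits = +10B.
Δrequired reserves = 15% × +10B = +1.5B.
Δexcess reserves = Δreserves − Δrequired = +133B − (+1.5B) = +131.5 billion.

+131.5 billion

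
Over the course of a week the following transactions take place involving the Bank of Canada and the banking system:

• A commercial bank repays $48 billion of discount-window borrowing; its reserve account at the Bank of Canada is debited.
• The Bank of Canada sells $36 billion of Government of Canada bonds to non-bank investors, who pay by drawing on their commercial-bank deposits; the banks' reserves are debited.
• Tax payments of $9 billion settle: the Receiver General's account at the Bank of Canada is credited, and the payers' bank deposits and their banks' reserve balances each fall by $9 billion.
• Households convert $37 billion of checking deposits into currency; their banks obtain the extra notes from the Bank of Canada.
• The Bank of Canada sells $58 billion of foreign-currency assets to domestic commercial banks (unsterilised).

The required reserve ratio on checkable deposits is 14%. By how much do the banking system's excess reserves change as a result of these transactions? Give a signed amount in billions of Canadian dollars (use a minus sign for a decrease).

-$176.52 billion

Discount-window repayment $48 billion: reserves −$48B, deposits 0.
Asset sale (to non-banks) $36 billion: reserves −$36B, deposits −$36B.
Government account inflow $9 billion: reserves −$9B, deposits −$9B.
Currency withdrawal $37 billion: reserves −$37B, deposits −$37B.
FX sale $58 billion: reserves −$58B, deposits 0.
Totals: Δreserves = −$188B, Δdeposits = −$82B.
Δrequired reserves = 14% × −$82B = −$11.48B.
Δexcess reserves = Δreserves − Δrequired = −$188B − (−$11.48B) = -$176.52 billion.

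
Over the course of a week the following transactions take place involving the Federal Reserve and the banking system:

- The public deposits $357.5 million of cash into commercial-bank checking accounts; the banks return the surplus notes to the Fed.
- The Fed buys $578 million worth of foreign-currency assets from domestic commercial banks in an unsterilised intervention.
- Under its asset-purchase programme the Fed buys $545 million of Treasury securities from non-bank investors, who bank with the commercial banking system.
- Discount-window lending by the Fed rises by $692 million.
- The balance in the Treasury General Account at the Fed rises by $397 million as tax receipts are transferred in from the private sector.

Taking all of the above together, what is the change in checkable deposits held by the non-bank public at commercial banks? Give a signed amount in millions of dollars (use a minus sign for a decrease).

Currency deposit $357.5 million: non-bank counterparties' bank balances rise → +$357.5M.
FX purchase $578 million: the counterparty is a bank, so public deposits are unchanged → 0.
Asset purchase (from non-banks) $545 million: non-bank counterparties' bank balances rise → +$545M.
Discount-window loan $692 million: the counterparty is a bank, so public deposits are unchanged → 0.
Government account inflow $397 million: non-bank counterparties' bank balances fall → −$397M.
Net: 357.5 + 0 + 545 + 0 − 397 = +$505.5 million.

+$505.5 million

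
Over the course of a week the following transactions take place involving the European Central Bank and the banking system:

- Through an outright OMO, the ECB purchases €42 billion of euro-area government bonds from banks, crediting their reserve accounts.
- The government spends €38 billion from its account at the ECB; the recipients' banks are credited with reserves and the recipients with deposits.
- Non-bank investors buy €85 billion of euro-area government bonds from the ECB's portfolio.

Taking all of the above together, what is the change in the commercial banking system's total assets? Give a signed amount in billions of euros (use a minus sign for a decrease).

-€47 billion

OMO purchase (from banks) €42 billion: just an asset swap on bank balance sheets → 0.
Government spending €38 billion: bank balance sheets expand → +€38B.
Asset sale (to non-banks) €85 billion: bank balance sheets shrink → −€85B.
Net: 0 + 38 − 85 = -€47 billion.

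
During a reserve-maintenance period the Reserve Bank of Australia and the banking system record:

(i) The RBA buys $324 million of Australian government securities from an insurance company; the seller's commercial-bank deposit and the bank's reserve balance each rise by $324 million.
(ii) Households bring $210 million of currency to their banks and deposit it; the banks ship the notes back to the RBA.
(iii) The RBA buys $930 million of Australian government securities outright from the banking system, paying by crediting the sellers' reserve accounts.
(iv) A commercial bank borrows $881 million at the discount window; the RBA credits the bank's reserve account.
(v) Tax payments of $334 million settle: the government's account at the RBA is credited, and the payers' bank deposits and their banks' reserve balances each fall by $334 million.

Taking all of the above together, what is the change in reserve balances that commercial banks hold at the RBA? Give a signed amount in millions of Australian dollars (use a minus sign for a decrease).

+$2011 million

Asset purchase (from non-banks) $324 million: the RBA pays by crediting reserve accounts → +$324M.
Currency deposit $210 million: returned notes are swapped for reserve credit → +$210M.
OMO purchase (from banks) $930 million: the RBA pays by crediting reserve accounts → +$930M.
Discount-window loan $881 million: the loan is credited to the bank's reserve account → +$881M.
Government account inflow $334 million: funds move from bank reserves into the government account → −$334M.
Net: 324 + 210 + 930 + 881 − 334 = +$2011 million.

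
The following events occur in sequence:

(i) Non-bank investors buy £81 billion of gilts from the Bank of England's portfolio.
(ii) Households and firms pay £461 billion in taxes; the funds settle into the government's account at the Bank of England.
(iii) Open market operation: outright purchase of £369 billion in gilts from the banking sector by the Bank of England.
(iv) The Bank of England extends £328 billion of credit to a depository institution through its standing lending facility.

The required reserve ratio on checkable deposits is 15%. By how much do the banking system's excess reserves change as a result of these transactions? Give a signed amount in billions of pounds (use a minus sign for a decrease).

+£236.3 billion

Asset sale (to non-banks) £81 billion: reserves −£81B, deposits −£81B.
Government account inflow £461 billion: reserves −£461B, deposits −£461B.
OMO purchase (from banks) £369 billion: reserves +£369B, deposits 0.
Discount-window loan £328 billion: reserves +£328B, deposits 0.
Totals: Δreserves = +£155B, Δdeposits = −£542B.
Δrequired reserves = 15% × −£542B = −£81.3B.
Δexcess reserves = Δreserves − Δrequired = +£155B − (−£81.3B) = +£236.3 billion.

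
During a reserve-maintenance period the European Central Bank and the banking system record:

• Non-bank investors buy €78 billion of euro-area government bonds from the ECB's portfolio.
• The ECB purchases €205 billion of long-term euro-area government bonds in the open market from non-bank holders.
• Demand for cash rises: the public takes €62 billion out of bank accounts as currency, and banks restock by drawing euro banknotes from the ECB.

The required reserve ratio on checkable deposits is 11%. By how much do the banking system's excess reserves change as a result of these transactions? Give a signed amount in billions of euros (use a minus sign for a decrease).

Asset sale (to non-banks) €78 billion: reserves −€78B, deposits −€78B.
Asset purchase (from non-banks) €205 billion: reserves +€205B, deposits +€205B.
Currency withdrawal €62 billion: reserves −€62B, deposits −€62B.
Totals: Δreserves = +€65B, Δdeposits = +€65B.
Δrequired reserves = 11% × +€65B = +€7.15B.
Δexcess reserves = Δreserves − Δrequired = +€65B − (+€7.15B) = +€57.85 billion.

+€57.85 billion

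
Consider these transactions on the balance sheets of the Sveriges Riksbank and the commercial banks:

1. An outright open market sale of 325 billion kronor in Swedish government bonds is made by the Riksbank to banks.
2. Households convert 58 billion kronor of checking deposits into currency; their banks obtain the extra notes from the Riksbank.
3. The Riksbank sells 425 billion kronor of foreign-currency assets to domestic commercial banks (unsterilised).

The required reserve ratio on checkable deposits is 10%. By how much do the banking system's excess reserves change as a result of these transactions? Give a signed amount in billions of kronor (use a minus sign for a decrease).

OMO sale (to banks) 325 billion kronor: reserves −325B, deposits 0.
Currency withdrawal 58 billion kronor: reserves −58B, deposits −58B.
FX sale 425 billion kronor: reserves −425B, deposits 0.
Totals: Δreserves = −808B, Δdeposits = −58B.
Δrequired reserves = 10% × −58B = −5.8B.
Δexcess reserves = Δreserves − Δrequired = −808B − (−5.8B) = -802.2 billion.

-802.2 billion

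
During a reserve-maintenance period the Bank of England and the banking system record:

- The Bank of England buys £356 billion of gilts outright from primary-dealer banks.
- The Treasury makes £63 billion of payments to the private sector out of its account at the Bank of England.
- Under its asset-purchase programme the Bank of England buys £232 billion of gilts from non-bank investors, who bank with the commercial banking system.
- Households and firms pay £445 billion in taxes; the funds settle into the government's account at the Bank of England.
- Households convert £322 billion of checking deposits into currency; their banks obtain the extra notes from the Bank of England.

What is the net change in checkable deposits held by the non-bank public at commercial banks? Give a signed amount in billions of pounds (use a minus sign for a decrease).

-£472 billion

OMO purchase (from banks) £356 billion: the counterparty is a bank, so public deposits are unchanged → 0.
Government spending £63 billion: non-bank counterparties' bank balances rise → +£63B.
Asset purchase (from non-banks) £232 billion: non-bank counterparties' bank balances rise → +£232B.
Government account inflow £445 billion: non-bank counterparties' bank balances fall → −£445B.
Currency withdrawal £322 billion: non-bank counterparties' bank balances fall → −£322B.
Net: 0 + 63 + 232 − 445 − 322 = -£472 billion.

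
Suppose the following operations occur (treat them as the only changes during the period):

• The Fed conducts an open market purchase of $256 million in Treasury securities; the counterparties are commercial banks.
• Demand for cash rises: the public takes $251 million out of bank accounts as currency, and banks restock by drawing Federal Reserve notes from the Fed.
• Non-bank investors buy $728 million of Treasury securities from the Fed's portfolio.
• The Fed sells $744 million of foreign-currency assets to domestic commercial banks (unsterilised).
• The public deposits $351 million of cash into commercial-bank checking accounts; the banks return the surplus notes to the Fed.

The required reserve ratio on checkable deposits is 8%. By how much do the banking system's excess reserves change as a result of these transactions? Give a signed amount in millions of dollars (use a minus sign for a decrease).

-$1065.76 million

OMO purchase (from banks) $256 million: reserves +$256M, deposits 0.
Currency withdrawal $251 million: reserves −$251M, deposits −$251M.
Asset sale (to non-banks) $728 million: reserves −$728M, deposits −$728M.
FX sale $744 million: reserves −$744M, deposits 0.
Currency deposit $351 million: reserves +$351M, deposits +$351M.
Totals: Δreserves = −$1116M, Δdeposits = −$628M.
Δrequired reserves = 8% × −$628M = −$50.24M.
Δexcess reserves = Δreserves − Δrequired = −$1116M − (−$50.24M) = -$1065.76 million.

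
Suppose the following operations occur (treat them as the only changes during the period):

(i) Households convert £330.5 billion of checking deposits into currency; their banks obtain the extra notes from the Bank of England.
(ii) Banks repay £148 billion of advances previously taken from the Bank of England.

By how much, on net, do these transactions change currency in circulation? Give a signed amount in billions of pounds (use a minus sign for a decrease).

+£330.5 billion

Bank of England balance sheet:
  Assets:      Loans to banks −£148B
  Liabilities: Bank reserves −£478.5B, Currency in circulation +£330.5B
Commercial banking system:
  Assets:      Reserves at CB −£478.5B
  Liabilities: Checkable deposits −£330.5B, Borrowings from CB −£148B
So the change in currency in circulation is +£330.5 billion.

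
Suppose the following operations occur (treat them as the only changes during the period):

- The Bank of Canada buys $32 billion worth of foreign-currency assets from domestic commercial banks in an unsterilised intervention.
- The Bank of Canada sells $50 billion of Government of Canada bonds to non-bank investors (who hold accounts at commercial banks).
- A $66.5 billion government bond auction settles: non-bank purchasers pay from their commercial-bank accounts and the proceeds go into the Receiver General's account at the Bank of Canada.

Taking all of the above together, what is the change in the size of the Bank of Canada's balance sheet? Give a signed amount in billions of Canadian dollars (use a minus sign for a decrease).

FX purchase $32 billion: a Bank of Canada asset is acquired → +$32B.
Asset sale (to non-banks) $50 billion: a Bank of Canada asset is shed → −$50B.
Government account inflow $66.5 billion: only the composition of liabilities changes → 0.
Net: 32 − 50 + 0 = -$18 billion.

-$18 billion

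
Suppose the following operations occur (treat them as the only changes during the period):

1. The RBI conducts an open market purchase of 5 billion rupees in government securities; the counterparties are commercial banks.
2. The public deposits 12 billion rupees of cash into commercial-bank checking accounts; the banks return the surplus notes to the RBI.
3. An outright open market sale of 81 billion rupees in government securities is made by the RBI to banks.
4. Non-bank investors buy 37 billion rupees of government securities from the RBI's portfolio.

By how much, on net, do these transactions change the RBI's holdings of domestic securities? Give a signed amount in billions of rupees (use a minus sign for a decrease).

-113 billion

OMO purchase (from banks) 5 billion rupees: securities added to the RBI's portfolio → +5B.
Currency deposit 12 billion rupees: the RBI's securities portfolio is untouched → 0.
OMO sale (to banks) 81 billion rupees: securities removed from the RBI's portfolio → −81B.
Asset sale (to non-banks) 37 billion rupees: securities removed from the RBI's portfolio → −37B.
Net: 5 + 0 − 81 − 37 = -113 billion.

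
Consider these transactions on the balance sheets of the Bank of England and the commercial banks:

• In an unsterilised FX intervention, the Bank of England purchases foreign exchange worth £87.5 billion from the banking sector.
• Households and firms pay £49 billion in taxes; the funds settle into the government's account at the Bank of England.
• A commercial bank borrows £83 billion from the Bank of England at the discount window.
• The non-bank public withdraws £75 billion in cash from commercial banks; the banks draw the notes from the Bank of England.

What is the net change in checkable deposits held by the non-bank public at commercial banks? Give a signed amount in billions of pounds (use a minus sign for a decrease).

-£124 billion

Bank of England balance sheet:
  Assets:      Loans to banks +£83B, Foreign assets +£87.5B
  Liabilities: Bank reserves +£46.5B, Currency in circulation +£75B, Government deposits +£49B
Commercial banking system:
  Assets:      Reserves at CB +£46.5B, Foreign assets −£87.5B
  Liabilities: Checkable deposits −£124B, Borrowings from CB +£83B
So the change in checkable deposits held by the non-bank public at commercial banks is -£124 billion.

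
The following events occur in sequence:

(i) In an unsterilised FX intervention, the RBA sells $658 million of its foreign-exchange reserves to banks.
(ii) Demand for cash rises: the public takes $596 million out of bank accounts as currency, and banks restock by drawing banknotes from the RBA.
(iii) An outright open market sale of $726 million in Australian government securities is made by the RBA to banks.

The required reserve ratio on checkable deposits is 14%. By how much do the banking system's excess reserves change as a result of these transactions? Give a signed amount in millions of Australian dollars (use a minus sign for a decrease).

-$1896.56 million

FX sale $658 million: reserves −$658M, deposits 0.
Currency withdrawal $596 million: reserves −$596M, deposits −$596M.
OMO sale (to banks) $726 million: reserves −$726M, deposits 0.
Totals: Δreserves = −$1980M, Δdeposits = −$596M.
Δrequired reserves = 14% × −$596M = −$83.44M.
Δexcess reserves = Δreserves − Δrequired = −$1980M − (−$83.44M) = -$1896.56 million.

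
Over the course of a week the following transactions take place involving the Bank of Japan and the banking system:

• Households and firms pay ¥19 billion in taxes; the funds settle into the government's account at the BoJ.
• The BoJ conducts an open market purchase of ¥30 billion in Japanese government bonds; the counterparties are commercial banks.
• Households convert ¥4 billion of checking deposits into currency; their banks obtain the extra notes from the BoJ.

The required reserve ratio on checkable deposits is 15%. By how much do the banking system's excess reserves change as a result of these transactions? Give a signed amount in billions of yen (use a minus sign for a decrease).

Government account inflow ¥19 billion: reserves −¥19B, deposits −¥19B.
OMO purchase (from banks) ¥30 billion: reserves +¥30B, deposits 0.
Currency withdrawal ¥4 billion: reserves −¥4B, deposits −¥4B.
Totals: Δreserves = +¥7B, Δdeposits = −¥23B.
Δrequired reserves = 15% × −¥23B = −¥3.45B.
Δexcess reserves = Δreserves − Δrequired = +¥7B − (−¥3.45B) = +¥10.45 billion.

+¥10.45 billion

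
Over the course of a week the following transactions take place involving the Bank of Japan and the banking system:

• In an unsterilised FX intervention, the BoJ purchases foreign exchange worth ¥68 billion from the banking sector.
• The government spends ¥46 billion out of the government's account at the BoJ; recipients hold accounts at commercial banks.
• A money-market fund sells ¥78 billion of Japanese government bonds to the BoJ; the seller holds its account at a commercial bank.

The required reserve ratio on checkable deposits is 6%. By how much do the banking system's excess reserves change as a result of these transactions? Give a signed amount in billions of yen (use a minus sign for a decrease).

FX purchase ¥68 billion: reserves +¥68B, deposits 0.
Government spending ¥46 billion: reserves +¥46B, deposits +¥46B.
Asset purchase (from non-banks) ¥78 billion: reserves +¥78B, deposits +¥78B.
Totals: Δreserves = +¥192B, Δdeposits = +¥124B.
Δrequired reserves = 6% × +¥124B = +¥7.44B.
Δexcess reserves = Δreserves − Δrequired = +¥192B − (+¥7.44B) = +¥184.56 billion.

+¥184.56 billion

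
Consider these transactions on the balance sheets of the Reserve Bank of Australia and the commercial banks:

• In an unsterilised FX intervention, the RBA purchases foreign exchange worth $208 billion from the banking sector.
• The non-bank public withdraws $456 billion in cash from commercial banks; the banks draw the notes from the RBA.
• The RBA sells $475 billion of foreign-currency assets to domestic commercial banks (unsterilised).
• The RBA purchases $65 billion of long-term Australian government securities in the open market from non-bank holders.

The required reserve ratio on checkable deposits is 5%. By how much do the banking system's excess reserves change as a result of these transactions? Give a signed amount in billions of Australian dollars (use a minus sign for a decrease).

FX purchase $208 billion: reserves +$208B, deposits 0.
Currency withdrawal $456 billion: reserves −$456B, deposits −$456B.
FX sale $475 billion: reserves −$475B, deposits 0.
Asset purchase (from non-banks) $65 billion: reserves +$65B, deposits +$65B.
Totals: Δreserves = −$658B, Δdeposits = −$391B.
Δrequired reserves = 5% × −$391B = −$19.55B.
Δexcess reserves = Δreserves − Δrequired = −$658B − (−$19.55B) = -$638.45 billion.

-$638.45 billion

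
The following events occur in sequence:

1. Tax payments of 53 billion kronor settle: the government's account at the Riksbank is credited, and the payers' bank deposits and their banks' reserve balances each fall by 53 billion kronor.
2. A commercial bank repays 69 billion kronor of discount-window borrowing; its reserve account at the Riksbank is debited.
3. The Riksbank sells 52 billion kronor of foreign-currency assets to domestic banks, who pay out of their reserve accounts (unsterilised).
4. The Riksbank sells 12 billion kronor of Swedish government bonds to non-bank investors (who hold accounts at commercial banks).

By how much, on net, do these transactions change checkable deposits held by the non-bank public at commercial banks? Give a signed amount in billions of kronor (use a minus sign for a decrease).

-65 billion

Riksbank balance sheet:
  Assets:      Securities −12B, Loans to banks −69B, Foreign assets −52B
  Liabilities: Bank reserves −186B, Government deposits +53B
Commercial banking system:
  Assets:      Reserves at CB −186B, Foreign assets +52B
  Liabilities: Checkable deposits −65B, Borrowings from CB −69B
So the change in checkable deposits held by the non-bank public at commercial banks is -65 billion.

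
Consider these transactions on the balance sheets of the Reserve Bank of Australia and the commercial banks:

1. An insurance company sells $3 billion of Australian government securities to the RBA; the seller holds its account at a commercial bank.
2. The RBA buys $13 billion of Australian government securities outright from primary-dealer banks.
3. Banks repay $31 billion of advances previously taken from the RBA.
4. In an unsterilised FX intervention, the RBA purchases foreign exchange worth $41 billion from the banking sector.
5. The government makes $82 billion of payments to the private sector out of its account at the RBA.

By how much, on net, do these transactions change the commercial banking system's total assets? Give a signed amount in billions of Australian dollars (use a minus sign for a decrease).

RBA balance sheet:
  Assets:      Securities +$16B, Loans to banks −$31B, Foreign assets +$41B
  Liabilities: Bank reserves +$108B, Government deposits −$82B
Commercial banking system:
  Assets:      Reserves at CB +$108B, Securities −$13B, Foreign assets −$41B
  Liabilities: Checkable deposits +$85B, Borrowings from CB −$31B
Change in total bank assets = +$54 billion.

+$54 billion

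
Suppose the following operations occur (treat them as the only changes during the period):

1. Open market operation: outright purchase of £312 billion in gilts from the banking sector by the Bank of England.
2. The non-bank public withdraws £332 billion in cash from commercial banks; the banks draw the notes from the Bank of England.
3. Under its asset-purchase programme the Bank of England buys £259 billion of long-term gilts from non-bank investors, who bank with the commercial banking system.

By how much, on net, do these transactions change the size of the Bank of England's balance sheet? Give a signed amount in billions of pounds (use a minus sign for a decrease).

OMO purchase (from banks) £312 billion: a Bank of England asset is acquired → +£312B.
Currency withdrawal £332 billion: only the composition of liabilities changes → 0.
Asset purchase (from non-banks) £259 billion: a Bank of England asset is acquired → +£259B.
Net: 312 + 0 + 259 = +£571 billion.

+£571 billion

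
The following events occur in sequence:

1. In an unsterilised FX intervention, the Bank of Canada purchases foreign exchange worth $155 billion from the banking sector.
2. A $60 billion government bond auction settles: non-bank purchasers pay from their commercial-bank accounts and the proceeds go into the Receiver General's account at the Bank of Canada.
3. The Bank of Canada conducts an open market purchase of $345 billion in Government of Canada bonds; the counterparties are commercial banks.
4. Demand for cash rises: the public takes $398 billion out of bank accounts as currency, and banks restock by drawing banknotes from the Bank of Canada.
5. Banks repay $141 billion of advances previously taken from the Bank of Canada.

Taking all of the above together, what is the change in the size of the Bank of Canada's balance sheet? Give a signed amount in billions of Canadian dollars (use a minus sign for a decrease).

+$359 billion

Bank of Canada balance sheet:
  Assets:      Securities +$345B, Loans to banks −$141B, Foreign assets +$155B
  Liabilities: Bank reserves −$99B, Currency in circulation +$398B, Government deposits +$60B
Change in total Bank of Canada assets = +$359 billion.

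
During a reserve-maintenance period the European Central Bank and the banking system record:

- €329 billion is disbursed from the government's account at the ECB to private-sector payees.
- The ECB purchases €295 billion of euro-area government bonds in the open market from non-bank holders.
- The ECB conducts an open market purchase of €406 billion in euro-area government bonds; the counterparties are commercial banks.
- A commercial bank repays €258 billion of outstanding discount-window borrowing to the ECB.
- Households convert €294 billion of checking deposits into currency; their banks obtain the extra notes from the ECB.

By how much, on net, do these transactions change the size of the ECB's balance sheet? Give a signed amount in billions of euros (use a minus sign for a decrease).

+€443 billion

Government spending €329 billion: only the composition of liabilities changes → 0.
Asset purchase (from non-banks) €295 billion: an ECB asset is acquired → +€295B.
OMO purchase (from banks) €406 billion: an ECB asset is acquired → +€406B.
Discount-window repayment €258 billion: an ECB asset is shed → −€258B.
Currency withdrawal €294 billion: only the composition of liabilities changes → 0.
Net: 0 + 295 + 406 − 258 + 0 = +€443 billion.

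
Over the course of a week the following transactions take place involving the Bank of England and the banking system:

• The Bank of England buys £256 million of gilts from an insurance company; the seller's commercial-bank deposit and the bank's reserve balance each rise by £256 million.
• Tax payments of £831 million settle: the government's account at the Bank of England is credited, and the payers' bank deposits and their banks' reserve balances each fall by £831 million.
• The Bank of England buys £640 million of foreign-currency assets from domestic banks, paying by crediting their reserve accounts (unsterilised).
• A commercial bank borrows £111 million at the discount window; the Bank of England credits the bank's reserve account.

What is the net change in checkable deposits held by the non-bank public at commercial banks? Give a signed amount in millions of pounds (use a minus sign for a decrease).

-£575 million

Asset purchase (from non-banks) £256 million: non-bank counterparties' bank balances rise → +£256M.
Government account inflow £831 million: non-bank counterparties' bank balances fall → −£831M.
FX purchase £640 million: the counterparty is a bank, so public deposits are unchanged → 0.
Discount-window loan £111 million: the counterparty is a bank, so public deposits are unchanged → 0.
Net: 256 − 831 + 0 + 0 = -£575 million.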